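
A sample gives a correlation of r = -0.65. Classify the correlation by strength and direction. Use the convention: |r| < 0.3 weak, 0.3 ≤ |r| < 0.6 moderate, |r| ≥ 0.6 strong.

strong negative

r = -0.65 < 0 so the relationship is negative.
|r| = 0.65, which falls in the strong range.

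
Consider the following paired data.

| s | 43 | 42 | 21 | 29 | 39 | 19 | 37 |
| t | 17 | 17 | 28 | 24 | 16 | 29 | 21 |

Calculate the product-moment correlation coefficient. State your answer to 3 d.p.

-0.975

n = 7, Σs = 230, Σt = 152, Σs² = 8146, Σt² = 3476, Σst = 4681
nΣst − ΣsΣt = 32767 − 34960 = -2193
nΣs² − (Σs)² = 57022 − 52900 = 4122; nΣt² − (Σt)² = 24332 − 23104 = 1228
r = -2193 / √(4122 × 1228) = -2193 / 2249.8480 ≈ -0.975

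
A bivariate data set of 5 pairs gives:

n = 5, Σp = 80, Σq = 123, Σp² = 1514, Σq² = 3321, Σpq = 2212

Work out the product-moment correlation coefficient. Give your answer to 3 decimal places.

0.928

r = (nΣpq − ΣpΣq) / √[(nΣp² − (Σp)²)(nΣq² − (Σq)²)]
Numerator: 5×2212 − 80×123 = 1220
Denominator: √[(7570 − 6400)(16605 − 15129)] = √[1170 × 1476] = 1314.1233
r = 1220 / 1314.1233 ≈ 0.928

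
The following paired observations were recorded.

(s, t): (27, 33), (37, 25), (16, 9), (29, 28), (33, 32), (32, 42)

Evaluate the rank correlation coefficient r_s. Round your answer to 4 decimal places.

Rank s: 2, 6, 1, 3, 5, 4
Rank t: 5, 2, 1, 3, 4, 6
d = rank(s) − rank(t): -3, 4, 0, 0, 1, -2; Σd² = 30
ρ = 1 − 6Σd² / [n(n²−1)] = 1 − 6×30 / (6×35) = 1 − 180/210 ≈ 0.1429

0.1429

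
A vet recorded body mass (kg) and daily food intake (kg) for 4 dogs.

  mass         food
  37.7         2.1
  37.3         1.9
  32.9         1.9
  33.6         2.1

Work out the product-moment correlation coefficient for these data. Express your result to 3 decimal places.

0.128

n = 4, Σx = 141.5, Σy = 8, Σx² = 5023.95, Σy² = 16.04, Σxy = 283.11
nΣxy − ΣxΣy = 1132.44 − 1132 = 0.44
nΣx² − (Σx)² = 20095.8 − 20022.25 = 73.55; nΣy² − (Σy)² = 64.16 − 64 = 0.16
r = 0.44 / √(73.55 × 0.16) = 0.44 / 3.4305 ≈ 0.128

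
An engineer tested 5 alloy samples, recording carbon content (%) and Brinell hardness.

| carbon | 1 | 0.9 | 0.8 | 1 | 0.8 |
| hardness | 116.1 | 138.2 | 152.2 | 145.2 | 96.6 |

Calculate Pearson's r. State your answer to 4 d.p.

n = 5, Σx = 4.5, Σy = 648.3, Σx² = 4.09, Σy² = 86157.89, Σxy = 584.72
nΣxy − ΣxΣy = 2923.6 − 2917.35 = 6.25
nΣx² − (Σx)² = 20.45 − 20.25 = 0.2; nΣy² − (Σy)² = 430789.45 − 420292.89 = 10496.56
r = 6.25 / √(0.2 × 10496.56) = 6.25 / 45.8182 ≈ 0.1364

0.1364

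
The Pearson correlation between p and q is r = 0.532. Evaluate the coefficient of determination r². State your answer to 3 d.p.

0.283

r² = (0.532)² = 0.283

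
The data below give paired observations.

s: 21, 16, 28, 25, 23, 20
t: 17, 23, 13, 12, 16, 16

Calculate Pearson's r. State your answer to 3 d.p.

-0.908

n = 6, Σs = 133, Σt = 97, Σs² = 3035, Σt² = 1643, Σst = 2077
nΣst − ΣsΣt = 12462 − 12901 = -439
nΣs² − (Σs)² = 18210 − 17689 = 521; nΣt² − (Σt)² = 9858 − 9409 = 449
r = -439 / √(521 × 449) = -439 / 483.6621 ≈ -0.908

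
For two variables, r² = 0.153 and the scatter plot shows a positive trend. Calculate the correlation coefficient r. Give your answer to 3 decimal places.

0.391

|r| = √0.153 = 0.391
The association is positive, so r = 0.391.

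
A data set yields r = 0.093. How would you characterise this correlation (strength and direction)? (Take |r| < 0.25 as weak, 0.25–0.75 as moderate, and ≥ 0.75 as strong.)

weak positive

r = 0.093 > 0 so the relationship is positive.
|r| = 0.093, which falls in the weak range.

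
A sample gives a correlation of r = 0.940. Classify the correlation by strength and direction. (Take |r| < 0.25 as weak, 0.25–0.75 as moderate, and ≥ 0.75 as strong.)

strong positive

r = 0.940 > 0 so the relationship is positive.
|r| = 0.940, which falls in the strong range.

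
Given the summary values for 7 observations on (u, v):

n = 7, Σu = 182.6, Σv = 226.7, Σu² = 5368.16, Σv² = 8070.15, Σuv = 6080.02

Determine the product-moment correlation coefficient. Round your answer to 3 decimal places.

r = (nΣuv − ΣuΣv) / √[(nΣu² − (Σu)²)(nΣv² − (Σv)²)]
Numerator: 7×6080.02 − 182.6×226.7 = 1164.72
Denominator: √[(37577.12 − 33342.76)(56491.05 − 51392.89)] = √[4234.36 × 5098.16] = 4646.2291
r = 1164.72 / 4646.2291 ≈ 0.251

0.251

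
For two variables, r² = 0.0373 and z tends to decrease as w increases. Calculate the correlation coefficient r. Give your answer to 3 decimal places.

-0.193

|r| = √0.0373 = 0.193
The association is negative, so r = −0.193.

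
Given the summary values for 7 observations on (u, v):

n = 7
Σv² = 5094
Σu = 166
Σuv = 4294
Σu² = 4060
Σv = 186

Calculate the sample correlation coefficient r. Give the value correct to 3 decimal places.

-0.854

r = (nΣuv − ΣuΣv) / √[(nΣu² − (Σu)²)(nΣv² − (Σv)²)]
Numerator: 7×4294 − 166×186 = -818
Denominator: √[(28420 − 27556)(35658 − 34596)] = √[864 × 1062] = 957.8977
r = -818 / 957.8977 ≈ -0.854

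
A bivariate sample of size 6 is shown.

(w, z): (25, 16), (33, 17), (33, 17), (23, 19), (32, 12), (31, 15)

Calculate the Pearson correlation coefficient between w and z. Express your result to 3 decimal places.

n = 6, Σw = 177, Σz = 96, Σw² = 5317, Σz² = 1564, Σwz = 2808
nΣwz − ΣwΣz = 16848 − 16992 = -144
nΣw² − (Σw)² = 31902 − 31329 = 573; nΣz² − (Σz)² = 9384 − 9216 = 168
r = -144 / √(573 × 168) = -144 / 310.2644 ≈ -0.464

-0.464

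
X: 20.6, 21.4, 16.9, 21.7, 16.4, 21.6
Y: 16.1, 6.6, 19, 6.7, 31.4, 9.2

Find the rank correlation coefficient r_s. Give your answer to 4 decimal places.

-0.8286

Rank X: 3, 4, 2, 6, 1, 5
Rank Y: 4, 1, 5, 2, 6, 3
d = rank(X) − rank(Y): -1, 3, -3, 4, -5, 2; Σd² = 64
ρ = 1 − 6Σd² / [n(n²−1)] = 1 − 6×64 / (6×35) = 1 − 384/210 ≈ -0.8286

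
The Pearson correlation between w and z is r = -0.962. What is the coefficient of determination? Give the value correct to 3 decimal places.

r² = (-0.962)² = 0.925

0.925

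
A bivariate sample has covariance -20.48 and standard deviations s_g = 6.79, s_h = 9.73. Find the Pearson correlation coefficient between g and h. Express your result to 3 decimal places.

r = Cov(g,h) / (s_g · s_h) = -20.48 / (6.79 × 9.73)
  = -20.48 / 66.0667 ≈ -0.310

-0.310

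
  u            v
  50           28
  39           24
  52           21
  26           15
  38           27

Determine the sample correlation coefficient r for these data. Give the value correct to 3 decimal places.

0.586

n = 5, Σu = 205, Σv = 115, Σu² = 8845, Σv² = 2755, Σuv = 4844
nΣuv − ΣuΣv = 24220 − 23575 = 645
nΣu² − (Σu)² = 44225 − 42025 = 2200; nΣv² − (Σv)² = 13775 − 13225 = 550
r = 645 / √(2200 × 550) = 645 / 1100.0000 ≈ 0.586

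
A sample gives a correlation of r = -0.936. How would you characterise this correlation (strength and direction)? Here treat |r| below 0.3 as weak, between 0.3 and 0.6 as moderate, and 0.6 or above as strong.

r = -0.936 < 0 so the relationship is negative.
|r| = 0.936, which falls in the strong range.

strong negative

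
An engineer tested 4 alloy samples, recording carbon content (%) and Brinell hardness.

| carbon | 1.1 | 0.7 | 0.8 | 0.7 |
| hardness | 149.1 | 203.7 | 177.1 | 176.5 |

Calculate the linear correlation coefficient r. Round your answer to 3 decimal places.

-0.865

n = 4, Σx = 3.3, Σy = 706.4, Σx² = 2.83, Σy² = 126241.16, Σxy = 571.83
nΣxy − ΣxΣy = 2287.32 − 2331.12 = -43.8
nΣx² − (Σx)² = 11.32 − 10.89 = 0.43; nΣy² − (Σy)² = 504964.64 − 499000.96 = 5963.68
r = -43.8 / √(0.43 × 5963.68) = -43.8 / 50.6397 ≈ -0.865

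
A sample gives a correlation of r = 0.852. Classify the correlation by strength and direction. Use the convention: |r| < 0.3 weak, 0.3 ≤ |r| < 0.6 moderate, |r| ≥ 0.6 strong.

r = 0.852 > 0 so the relationship is positive.
|r| = 0.852, which falls in the strong range.

strong positive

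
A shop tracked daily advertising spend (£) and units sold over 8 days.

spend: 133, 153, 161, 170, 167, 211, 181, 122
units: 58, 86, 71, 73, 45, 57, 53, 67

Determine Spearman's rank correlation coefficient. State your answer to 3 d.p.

Rank spend: 2, 3, 4, 6, 5, 8, 7, 1
Rank units: 4, 8, 6, 7, 1, 3, 2, 5
d = rank(spend) − rank(units): -2, -5, -2, -1, 4, 5, 5, -4; Σd² = 116
ρ = 1 − 6Σd² / [n(n²−1)] = 1 − 6×116 / (8×63) = 1 − 696/504 ≈ -0.381

-0.381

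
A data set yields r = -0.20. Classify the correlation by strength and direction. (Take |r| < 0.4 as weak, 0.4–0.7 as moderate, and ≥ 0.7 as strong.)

weak negative

r = -0.20 < 0 so the relationship is negative.
|r| = 0.20, which falls in the weak range.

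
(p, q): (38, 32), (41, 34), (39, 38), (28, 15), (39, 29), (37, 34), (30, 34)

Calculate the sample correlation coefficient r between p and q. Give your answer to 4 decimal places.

0.6494

n = 7, Σp = 252, Σq = 216, Σp² = 9220, Σq² = 7002, Σpq = 7921
nΣpq − ΣpΣq = 55447 − 54432 = 1015
nΣp² − (Σp)² = 64540 − 63504 = 1036; nΣq² − (Σq)² = 49014 − 46656 = 2358
r = 1015 / √(1036 × 2358) = 1015 / 1562.9741 ≈ 0.6494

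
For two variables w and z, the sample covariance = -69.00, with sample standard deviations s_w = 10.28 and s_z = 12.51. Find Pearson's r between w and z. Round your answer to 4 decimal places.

r = Cov(w,z) / (s_w · s_z) = -69.00 / (10.28 × 12.51)
  = -69.00 / 128.6028 ≈ -0.5365

-0.5365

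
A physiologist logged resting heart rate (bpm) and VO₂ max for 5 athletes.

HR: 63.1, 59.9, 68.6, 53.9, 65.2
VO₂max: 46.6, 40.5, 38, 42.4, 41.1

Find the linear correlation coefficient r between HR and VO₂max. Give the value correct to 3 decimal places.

-0.341

n = 5, Σx = 310.7, Σy = 208.6, Σx² = 19431.83, Σy² = 8742.78, Σxy = 12938.29
nΣxy − ΣxΣy = 64691.45 − 64812.02 = -120.57
nΣx² − (Σx)² = 97159.15 − 96534.49 = 624.66; nΣy² − (Σy)² = 43713.9 − 43513.96 = 199.94
r = -120.57 / √(624.66 × 199.94) = -120.57 / 353.4042 ≈ -0.341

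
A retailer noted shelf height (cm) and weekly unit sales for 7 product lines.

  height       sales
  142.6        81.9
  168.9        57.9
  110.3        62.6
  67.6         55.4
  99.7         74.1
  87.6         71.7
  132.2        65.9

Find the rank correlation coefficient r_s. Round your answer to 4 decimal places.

Rank height: 6, 7, 4, 1, 3, 2, 5
Rank sales: 7, 2, 3, 1, 6, 5, 4
d = rank(height) − rank(sales): -1, 5, 1, 0, -3, -3, 1; Σd² = 46
ρ = 1 − 6Σd² / [n(n²−1)] = 1 − 6×46 / (7×48) = 1 − 276/336 ≈ 0.1786

0.1786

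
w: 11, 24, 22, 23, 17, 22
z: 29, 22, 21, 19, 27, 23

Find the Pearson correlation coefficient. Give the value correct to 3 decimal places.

-0.912

n = 6, Σw = 119, Σz = 141, Σw² = 2483, Σz² = 3385, Σwz = 2711
nΣwz − ΣwΣz = 16266 − 16779 = -513
nΣw² − (Σw)² = 14898 − 14161 = 737; nΣz² − (Σz)² = 20310 − 19881 = 429
r = -513 / √(737 × 429) = -513 / 562.2926 ≈ -0.912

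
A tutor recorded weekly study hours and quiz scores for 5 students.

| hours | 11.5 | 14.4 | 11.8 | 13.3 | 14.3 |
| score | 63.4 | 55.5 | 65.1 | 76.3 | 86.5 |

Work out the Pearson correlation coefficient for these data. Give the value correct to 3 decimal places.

n = 5, Σx = 65.3, Σy = 346.8, Σx² = 860.23, Σy² = 24641.76, Σxy = 4548.22
nΣxy − ΣxΣy = 22741.1 − 22646.04 = 95.06
nΣx² − (Σx)² = 4301.15 − 4264.09 = 37.06; nΣy² − (Σy)² = 123208.8 − 120270.24 = 2938.56
r = 95.06 / √(37.06 × 2938.56) = 95.06 / 330.0046 ≈ 0.288

0.288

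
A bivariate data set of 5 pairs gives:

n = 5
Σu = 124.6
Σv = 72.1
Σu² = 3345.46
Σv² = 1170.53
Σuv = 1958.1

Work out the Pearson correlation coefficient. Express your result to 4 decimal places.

0.9098

r = (nΣuv − ΣuΣv) / √[(nΣu² − (Σu)²)(nΣv² − (Σv)²)]
Numerator: 5×1958.1 − 124.6×72.1 = 806.84
Denominator: √[(16727.3 − 15525.16)(5852.65 − 5198.41)] = √[1202.14 × 654.24] = 886.8416
r = 806.84 / 886.8416 ≈ 0.9098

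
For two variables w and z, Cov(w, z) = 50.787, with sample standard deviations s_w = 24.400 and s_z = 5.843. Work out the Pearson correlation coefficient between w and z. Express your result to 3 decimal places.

r = Cov(w,z) / (s_w · s_z) = 50.787 / (24.400 × 5.843)
  = 50.787 / 142.5692 ≈ 0.356

0.356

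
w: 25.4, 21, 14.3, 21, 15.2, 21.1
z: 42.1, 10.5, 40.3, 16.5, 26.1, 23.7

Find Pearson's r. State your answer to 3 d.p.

-0.082

n = 6, Σw = 118, Σz = 159.2, Σw² = 2407.9, Σz² = 5021.9, Σwz = 3109.42
nΣwz − ΣwΣz = 18656.52 − 18785.6 = -129.08
nΣw² − (Σw)² = 14447.4 − 13924 = 523.4; nΣz² − (Σz)² = 30131.4 − 25344.64 = 4786.76
r = -129.08 / √(523.4 × 4786.76) = -129.08 / 1582.8424 ≈ -0.082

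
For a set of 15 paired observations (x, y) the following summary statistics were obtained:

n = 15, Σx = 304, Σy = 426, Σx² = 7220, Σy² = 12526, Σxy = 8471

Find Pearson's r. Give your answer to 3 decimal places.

r = (nΣxy − ΣxΣy) / √[(nΣx² − (Σx)²)(nΣy² − (Σy)²)]
Numerator: 15×8471 − 304×426 = -2439
Denominator: √[(108300 − 92416)(187890 − 181476)] = √[15884 × 6414] = 10093.5611
r = -2439 / 10093.5611 ≈ -0.242

-0.242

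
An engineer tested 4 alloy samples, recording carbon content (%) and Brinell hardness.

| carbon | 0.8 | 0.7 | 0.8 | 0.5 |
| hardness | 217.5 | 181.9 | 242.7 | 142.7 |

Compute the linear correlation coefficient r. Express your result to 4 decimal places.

0.9466

n = 4, Σx = 2.8, Σy = 784.8, Σx² = 2.02, Σy² = 159660.44, Σxy = 566.84
nΣxy − ΣxΣy = 2267.36 − 2197.44 = 69.92
nΣx² − (Σx)² = 8.08 − 7.84 = 0.24; nΣy² − (Σy)² = 638641.76 − 615911.04 = 22730.72
r = 69.92 / √(0.24 × 22730.72) = 69.92 / 73.8605 ≈ 0.9466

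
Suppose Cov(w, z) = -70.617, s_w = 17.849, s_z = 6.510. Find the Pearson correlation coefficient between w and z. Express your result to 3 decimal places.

-0.608

r = Cov(w,z) / (s_w · s_z) = -70.617 / (17.849 × 6.510)
  = -70.617 / 116.1970 ≈ -0.608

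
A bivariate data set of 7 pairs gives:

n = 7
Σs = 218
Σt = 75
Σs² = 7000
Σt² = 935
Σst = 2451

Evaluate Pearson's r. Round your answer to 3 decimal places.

r = (nΣst − ΣsΣt) / √[(nΣs² − (Σs)²)(nΣt² − (Σt)²)]
Numerator: 7×2451 − 218×75 = 807
Denominator: √[(49000 − 47524)(6545 − 5625)] = √[1476 × 920] = 1165.2982
r = 807 / 1165.2982 ≈ 0.693

0.693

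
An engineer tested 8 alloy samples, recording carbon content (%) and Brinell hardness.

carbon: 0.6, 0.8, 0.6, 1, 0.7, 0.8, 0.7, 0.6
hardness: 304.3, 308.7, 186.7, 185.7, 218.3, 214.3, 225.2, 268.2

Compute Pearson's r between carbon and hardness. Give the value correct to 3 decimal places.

n = 8, Σx = 5.8, Σy = 1911.4, Σx² = 4.34, Σy² = 473461.22, Σxy = 1370.07
nΣxy − ΣxΣy = 10960.56 − 11086.12 = -125.56
nΣx² − (Σx)² = 34.72 − 33.64 = 1.08; nΣy² − (Σy)² = 3787689.76 − 3653449.96 = 134239.8
r = -125.56 / √(1.08 × 134239.8) = -125.56 / 380.7611 ≈ -0.330

-0.330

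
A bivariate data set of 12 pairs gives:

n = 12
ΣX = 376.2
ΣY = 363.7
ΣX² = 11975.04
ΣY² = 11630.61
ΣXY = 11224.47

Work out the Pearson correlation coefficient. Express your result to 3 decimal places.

r = (nΣXY − ΣXΣY) / √[(nΣX² − (ΣX)²)(nΣY² − (ΣY)²)]
Numerator: 12×11224.47 − 376.2×363.7 = -2130.3
Denominator: √[(143700.48 − 141526.44)(139567.32 − 132277.69)] = √[2174.04 × 7289.63] = 3980.9480
r = -2130.3 / 3980.9480 ≈ -0.535

-0.535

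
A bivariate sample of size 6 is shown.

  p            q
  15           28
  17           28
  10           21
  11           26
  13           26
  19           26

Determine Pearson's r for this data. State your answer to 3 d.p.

n = 6, Σp = 85, Σq = 155, Σp² = 1265, Σq² = 4037, Σpq = 2224
nΣpq − ΣpΣq = 13344 − 13175 = 169
nΣp² − (Σp)² = 7590 − 7225 = 365; nΣq² − (Σq)² = 24222 − 24025 = 197
r = 169 / √(365 × 197) = 169 / 268.1511 ≈ 0.630

0.630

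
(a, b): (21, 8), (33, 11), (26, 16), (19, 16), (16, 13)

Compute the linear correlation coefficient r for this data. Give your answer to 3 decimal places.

-0.142

n = 5, Σa = 115, Σb = 64, Σa² = 2823, Σb² = 866, Σab = 1459
nΣab − ΣaΣb = 7295 − 7360 = -65
nΣa² − (Σa)² = 14115 − 13225 = 890; nΣb² − (Σb)² = 4330 − 4096 = 234
r = -65 / √(890 × 234) = -65 / 456.3551 ≈ -0.142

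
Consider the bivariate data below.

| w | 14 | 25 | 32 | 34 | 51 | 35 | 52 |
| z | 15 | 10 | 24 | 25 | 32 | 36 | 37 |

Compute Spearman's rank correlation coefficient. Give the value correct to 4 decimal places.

Rank w: 1, 2, 3, 4, 6, 5, 7
Rank z: 2, 1, 3, 4, 5, 6, 7
d = rank(w) − rank(z): -1, 1, 0, 0, 1, -1, 0; Σd² = 4
ρ = 1 − 6Σd² / [n(n²−1)] = 1 − 6×4 / (7×48) = 1 − 24/336 ≈ 0.9286

0.9286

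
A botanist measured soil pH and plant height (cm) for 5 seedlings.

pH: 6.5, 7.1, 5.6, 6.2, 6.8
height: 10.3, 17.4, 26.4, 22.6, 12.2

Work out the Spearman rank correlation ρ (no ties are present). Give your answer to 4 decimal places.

-0.6000

Rank pH: 3, 5, 1, 2, 4
Rank height: 1, 3, 5, 4, 2
d = rank(pH) − rank(height): 2, 2, -4, -2, 2; Σd² = 32
ρ = 1 − 6Σd² / [n(n²−1)] = 1 − 6×32 / (5×24) = 1 − 192/120 ≈ -0.6000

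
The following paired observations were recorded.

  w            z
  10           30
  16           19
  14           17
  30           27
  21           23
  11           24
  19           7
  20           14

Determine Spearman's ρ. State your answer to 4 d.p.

Rank w: 1, 4, 3, 8, 7, 2, 5, 6
Rank z: 8, 4, 3, 7, 5, 6, 1, 2
d = rank(w) − rank(z): -7, 0, 0, 1, 2, -4, 4, 4; Σd² = 102
ρ = 1 − 6Σd² / [n(n²−1)] = 1 − 6×102 / (8×63) = 1 − 612/504 ≈ -0.2143

-0.2143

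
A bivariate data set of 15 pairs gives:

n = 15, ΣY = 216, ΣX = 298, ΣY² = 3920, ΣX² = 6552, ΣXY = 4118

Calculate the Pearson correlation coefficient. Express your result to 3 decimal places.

r = (nΣXY − ΣXΣY) / √[(nΣX² − (ΣX)²)(nΣY² − (ΣY)²)]
Numerator: 15×4118 − 298×216 = -2598
Denominator: √[(98280 − 88804)(58800 − 46656)] = √[9476 × 12144] = 10727.3736
r = -2598 / 10727.3736 ≈ -0.242

-0.242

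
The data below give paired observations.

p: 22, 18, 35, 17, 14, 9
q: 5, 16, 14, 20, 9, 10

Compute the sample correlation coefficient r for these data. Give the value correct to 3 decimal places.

0.107

n = 6, Σp = 115, Σq = 74, Σp² = 2599, Σq² = 1058, Σpq = 1444
nΣpq − ΣpΣq = 8664 − 8510 = 154
nΣp² − (Σp)² = 15594 − 13225 = 2369; nΣq² − (Σq)² = 6348 − 5476 = 872
r = 154 / √(2369 × 872) = 154 / 1437.2780 ≈ 0.107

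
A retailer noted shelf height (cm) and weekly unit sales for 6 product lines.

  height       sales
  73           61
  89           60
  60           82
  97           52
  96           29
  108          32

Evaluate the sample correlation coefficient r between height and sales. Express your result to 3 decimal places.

n = 6, Σx = 523, Σy = 316, Σx² = 47139, Σy² = 18614, Σxy = 25997
nΣxy − ΣxΣy = 155982 − 165268 = -9286
nΣx² − (Σx)² = 282834 − 273529 = 9305; nΣy² − (Σy)² = 111684 − 99856 = 11828
r = -9286 / √(9305 × 11828) = -9286 / 10490.9266 ≈ -0.885

-0.885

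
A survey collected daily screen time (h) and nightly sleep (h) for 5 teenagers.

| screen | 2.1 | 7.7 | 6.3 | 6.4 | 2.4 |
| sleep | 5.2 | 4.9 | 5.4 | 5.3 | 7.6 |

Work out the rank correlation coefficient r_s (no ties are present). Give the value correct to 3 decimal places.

Rank screen: 1, 5, 3, 4, 2
Rank sleep: 2, 1, 4, 3, 5
d = rank(screen) − rank(sleep): -1, 4, -1, 1, -3; Σd² = 28
ρ = 1 − 6Σd² / [n(n²−1)] = 1 − 6×28 / (5×24) = 1 − 168/120 ≈ -0.400

-0.400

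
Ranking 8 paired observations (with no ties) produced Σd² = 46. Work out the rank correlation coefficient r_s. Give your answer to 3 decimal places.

0.452

ρ = 1 − 6Σd² / [n(n²−1)] = 1 − 6×46 / (8×63)
  = 1 − 276/504 = 1 − 0.5476 ≈ 0.452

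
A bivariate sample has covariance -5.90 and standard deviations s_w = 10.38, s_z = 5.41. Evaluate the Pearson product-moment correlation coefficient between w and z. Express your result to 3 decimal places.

-0.105

r = Cov(w,z) / (s_w · s_z) = -5.90 / (10.38 × 5.41)
  = -5.90 / 56.1558 ≈ -0.105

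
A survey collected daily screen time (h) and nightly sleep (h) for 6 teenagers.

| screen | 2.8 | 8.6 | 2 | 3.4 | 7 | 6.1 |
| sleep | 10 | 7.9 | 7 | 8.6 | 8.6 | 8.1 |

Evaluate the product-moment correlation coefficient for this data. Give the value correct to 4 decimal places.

n = 6, Σx = 29.9, Σy = 50.2, Σx² = 183.57, Σy² = 424.94, Σxy = 248.79
nΣxy − ΣxΣy = 1492.74 − 1500.98 = -8.24
nΣx² − (Σx)² = 1101.42 − 894.01 = 207.41; nΣy² − (Σy)² = 2549.64 − 2520.04 = 29.6
r = -8.24 / √(207.41 × 29.6) = -8.24 / 78.3539 ≈ -0.1052

-0.1052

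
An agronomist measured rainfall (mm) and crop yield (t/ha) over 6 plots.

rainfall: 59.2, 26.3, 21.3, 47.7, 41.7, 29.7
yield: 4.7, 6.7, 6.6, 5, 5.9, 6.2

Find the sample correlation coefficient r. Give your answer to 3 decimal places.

-0.964

n = 6, Σx = 225.9, Σy = 35.1, Σx² = 9546.29, Σy² = 208.79, Σxy = 1263.7
nΣxy − ΣxΣy = 7582.2 − 7929.09 = -346.89
nΣx² − (Σx)² = 57277.74 − 51030.81 = 6246.93; nΣy² − (Σy)² = 1252.74 − 1232.01 = 20.73
r = -346.89 / √(6246.93 × 20.73) = -346.89 / 359.8595 ≈ -0.964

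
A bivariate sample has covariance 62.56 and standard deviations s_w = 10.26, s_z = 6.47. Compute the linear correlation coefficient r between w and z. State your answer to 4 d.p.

r = Cov(w,z) / (s_w · s_z) = 62.56 / (10.26 × 6.47)
  = 62.56 / 66.3822 ≈ 0.9424

0.9424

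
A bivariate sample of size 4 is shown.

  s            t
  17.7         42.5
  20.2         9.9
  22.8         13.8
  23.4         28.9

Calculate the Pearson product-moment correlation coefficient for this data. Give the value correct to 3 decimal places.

-0.481

n = 4, Σs = 84.1, Σt = 95.1, Σs² = 1788.73, Σt² = 2929.91, Σst = 1943.13
nΣst − ΣsΣt = 7772.52 − 7997.91 = -225.39
nΣs² − (Σs)² = 7154.92 − 7072.81 = 82.11; nΣt² − (Σt)² = 11719.64 − 9044.01 = 2675.63
r = -225.39 / √(82.11 × 2675.63) = -225.39 / 468.7174 ≈ -0.481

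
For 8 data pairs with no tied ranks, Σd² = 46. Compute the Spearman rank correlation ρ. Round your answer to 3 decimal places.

0.452

ρ = 1 − 6Σd² / [n(n²−1)] = 1 − 6×46 / (8×63)
  = 1 − 276/504 = 1 − 0.5476 ≈ 0.452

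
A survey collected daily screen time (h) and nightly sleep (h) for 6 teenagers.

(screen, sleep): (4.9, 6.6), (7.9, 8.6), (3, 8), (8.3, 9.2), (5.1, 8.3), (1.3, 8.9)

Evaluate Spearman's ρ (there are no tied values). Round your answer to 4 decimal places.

0.3714

Rank screen: 3, 5, 2, 6, 4, 1
Rank sleep: 1, 4, 2, 6, 3, 5
d = rank(screen) − rank(sleep): 2, 1, 0, 0, 1, -4; Σd² = 22
ρ = 1 − 6Σd² / [n(n²−1)] = 1 − 6×22 / (6×35) = 1 − 132/210 ≈ 0.3714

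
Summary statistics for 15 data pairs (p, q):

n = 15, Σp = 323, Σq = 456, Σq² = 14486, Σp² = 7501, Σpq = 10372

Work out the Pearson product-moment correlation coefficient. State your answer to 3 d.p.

r = (nΣpq − ΣpΣq) / √[(nΣp² − (Σp)²)(nΣq² − (Σq)²)]
Numerator: 15×10372 − 323×456 = 8292
Denominator: √[(112515 − 104329)(217290 − 207936)] = √[8186 × 9354] = 8750.5339
r = 8292 / 8750.5339 ≈ 0.948

0.948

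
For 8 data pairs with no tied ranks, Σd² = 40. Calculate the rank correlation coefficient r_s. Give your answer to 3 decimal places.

0.524

ρ = 1 − 6Σd² / [n(n²−1)] = 1 − 6×40 / (8×63)
  = 1 − 240/504 = 1 − 0.4762 ≈ 0.524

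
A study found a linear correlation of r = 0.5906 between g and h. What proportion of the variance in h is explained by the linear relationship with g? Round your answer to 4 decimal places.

0.3488

r² = (0.5906)² = 0.3488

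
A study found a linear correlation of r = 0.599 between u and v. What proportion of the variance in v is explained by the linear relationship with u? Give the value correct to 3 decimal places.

0.359

r² = (0.599)² = 0.359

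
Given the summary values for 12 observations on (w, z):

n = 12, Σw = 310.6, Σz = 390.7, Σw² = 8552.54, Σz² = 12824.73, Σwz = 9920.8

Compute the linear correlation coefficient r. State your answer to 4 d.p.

-0.8296

r = (nΣwz − ΣwΣz) / √[(nΣw² − (Σw)²)(nΣz² − (Σz)²)]
Numerator: 12×9920.8 − 310.6×390.7 = -2301.82
Denominator: √[(102630.48 − 96472.36)(153896.76 − 152646.49)] = √[6158.12 × 1250.27] = 2774.7635
r = -2301.82 / 2774.7635 ≈ -0.8296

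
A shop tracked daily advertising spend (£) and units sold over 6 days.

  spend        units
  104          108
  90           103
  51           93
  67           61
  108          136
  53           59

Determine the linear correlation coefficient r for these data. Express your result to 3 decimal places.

0.805

n = 6, Σx = 473, Σy = 560, Σx² = 40479, Σy² = 56620, Σxy = 47147
nΣxy − ΣxΣy = 282882 − 264880 = 18002
nΣx² − (Σx)² = 242874 − 223729 = 19145; nΣy² − (Σy)² = 339720 − 313600 = 26120
r = 18002 / √(19145 × 26120) = 18002 / 22362.1868 ≈ 0.805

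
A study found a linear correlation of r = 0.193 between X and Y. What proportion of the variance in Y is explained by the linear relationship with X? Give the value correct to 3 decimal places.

r² = (0.193)² = 0.037

0.037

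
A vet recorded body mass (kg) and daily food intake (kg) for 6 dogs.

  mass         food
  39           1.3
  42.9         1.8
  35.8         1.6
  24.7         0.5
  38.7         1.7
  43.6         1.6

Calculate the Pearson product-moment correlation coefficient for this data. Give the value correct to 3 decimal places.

n = 6, Σx = 224.7, Σy = 8.5, Σx² = 8651.79, Σy² = 13.19, Σxy = 333.1
nΣxy − ΣxΣy = 1998.6 − 1909.95 = 88.65
nΣx² − (Σx)² = 51910.74 − 50490.09 = 1420.65; nΣy² − (Σy)² = 79.14 − 72.25 = 6.89
r = 88.65 / √(1420.65 × 6.89) = 88.65 / 98.9357 ≈ 0.896

0.896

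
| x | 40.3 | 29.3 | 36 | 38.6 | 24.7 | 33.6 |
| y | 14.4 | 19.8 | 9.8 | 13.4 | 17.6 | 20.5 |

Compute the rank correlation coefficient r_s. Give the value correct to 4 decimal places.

-0.5429

Rank x: 6, 2, 4, 5, 1, 3
Rank y: 3, 5, 1, 2, 4, 6
d = rank(x) − rank(y): 3, -3, 3, 3, -3, -3; Σd² = 54
ρ = 1 − 6Σd² / [n(n²−1)] = 1 − 6×54 / (6×35) = 1 − 324/210 ≈ -0.5429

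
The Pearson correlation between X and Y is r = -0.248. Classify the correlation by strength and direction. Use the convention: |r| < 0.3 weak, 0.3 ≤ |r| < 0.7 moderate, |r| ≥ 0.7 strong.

r = -0.248 < 0 so the relationship is negative.
|r| = 0.248, which falls in the weak range.

weak negative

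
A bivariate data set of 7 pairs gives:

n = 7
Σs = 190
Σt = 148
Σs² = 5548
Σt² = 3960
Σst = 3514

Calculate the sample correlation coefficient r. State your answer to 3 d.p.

-0.883

r = (nΣst − ΣsΣt) / √[(nΣs² − (Σs)²)(nΣt² − (Σt)²)]
Numerator: 7×3514 − 190×148 = -3522
Denominator: √[(38836 − 36100)(27720 − 21904)] = √[2736 × 5816] = 3989.0570
r = -3522 / 3989.0570 ≈ -0.883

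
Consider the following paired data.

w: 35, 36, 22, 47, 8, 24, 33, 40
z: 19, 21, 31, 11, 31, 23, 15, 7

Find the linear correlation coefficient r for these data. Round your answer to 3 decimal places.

n = 8, Σw = 245, Σz = 158, Σw² = 8543, Σz² = 3648, Σwz = 4195
nΣwz − ΣwΣz = 33560 − 38710 = -5150
nΣw² − (Σw)² = 68344 − 60025 = 8319; nΣz² − (Σz)² = 29184 − 24964 = 4220
r = -5150 / √(8319 × 4220) = -5150 / 5925.0468 ≈ -0.869

-0.869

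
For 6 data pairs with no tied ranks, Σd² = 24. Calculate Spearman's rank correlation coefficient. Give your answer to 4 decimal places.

ρ = 1 − 6Σd² / [n(n²−1)] = 1 − 6×24 / (6×35)
  = 1 − 144/210 = 1 − 0.68571 ≈ 0.3143

0.3143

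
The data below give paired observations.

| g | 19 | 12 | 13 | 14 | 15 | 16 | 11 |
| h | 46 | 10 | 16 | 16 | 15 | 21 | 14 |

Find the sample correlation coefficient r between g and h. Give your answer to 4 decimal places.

0.8727

n = 7, Σg = 100, Σh = 138, Σg² = 1472, Σh² = 3590, Σgh = 2141
nΣgh − ΣgΣh = 14987 − 13800 = 1187
nΣg² − (Σg)² = 10304 − 10000 = 304; nΣh² − (Σh)² = 25130 − 19044 = 6086
r = 1187 / √(304 × 6086) = 1187 / 1360.2000 ≈ 0.8727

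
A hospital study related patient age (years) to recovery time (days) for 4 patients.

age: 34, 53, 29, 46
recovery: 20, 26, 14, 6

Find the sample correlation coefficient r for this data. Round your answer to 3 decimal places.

n = 4, Σx = 162, Σy = 66, Σx² = 6922, Σy² = 1308, Σxy = 2740
nΣxy − ΣxΣy = 10960 − 10692 = 268
nΣx² − (Σx)² = 27688 − 26244 = 1444; nΣy² − (Σy)² = 5232 − 4356 = 876
r = 268 / √(1444 × 876) = 268 / 1124.6973 ≈ 0.238

0.238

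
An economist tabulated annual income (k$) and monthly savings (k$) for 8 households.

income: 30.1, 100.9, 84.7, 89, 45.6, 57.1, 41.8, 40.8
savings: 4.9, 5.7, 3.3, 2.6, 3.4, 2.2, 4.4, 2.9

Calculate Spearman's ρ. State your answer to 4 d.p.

-0.0952

Rank income: 1, 8, 6, 7, 4, 5, 3, 2
Rank savings: 7, 8, 4, 2, 5, 1, 6, 3
d = rank(income) − rank(savings): -6, 0, 2, 5, -1, 4, -3, -1; Σd² = 92
ρ = 1 − 6Σd² / [n(n²−1)] = 1 − 6×92 / (8×63) = 1 − 552/504 ≈ -0.0952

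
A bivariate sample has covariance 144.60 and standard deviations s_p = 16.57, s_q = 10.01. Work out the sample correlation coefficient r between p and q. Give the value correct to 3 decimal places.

r = Cov(p,q) / (s_p · s_q) = 144.60 / (16.57 × 10.01)
  = 144.60 / 165.8657 ≈ 0.872

0.872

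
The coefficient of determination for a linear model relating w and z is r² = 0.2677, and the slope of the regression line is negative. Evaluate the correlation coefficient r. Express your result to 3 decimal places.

-0.517

|r| = √0.2677 = 0.517
The association is negative, so r = −0.517.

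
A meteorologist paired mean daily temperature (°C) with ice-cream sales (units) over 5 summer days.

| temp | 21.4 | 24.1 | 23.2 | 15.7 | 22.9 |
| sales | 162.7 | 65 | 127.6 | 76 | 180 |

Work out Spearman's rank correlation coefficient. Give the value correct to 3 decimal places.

Rank temp: 2, 5, 4, 1, 3
Rank sales: 4, 1, 3, 2, 5
d = rank(temp) − rank(sales): -2, 4, 1, -1, -2; Σd² = 26
ρ = 1 − 6Σd² / [n(n²−1)] = 1 − 6×26 / (5×24) = 1 − 156/120 ≈ -0.300

-0.300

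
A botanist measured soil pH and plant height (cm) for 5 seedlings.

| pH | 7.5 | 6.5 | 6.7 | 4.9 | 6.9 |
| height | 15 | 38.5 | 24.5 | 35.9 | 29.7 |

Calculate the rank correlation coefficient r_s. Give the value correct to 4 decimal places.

-0.8000

Rank pH: 5, 2, 3, 1, 4
Rank height: 1, 5, 2, 4, 3
d = rank(pH) − rank(height): 4, -3, 1, -3, 1; Σd² = 36
ρ = 1 − 6Σd² / [n(n²−1)] = 1 − 6×36 / (5×24) = 1 − 216/120 ≈ -0.8000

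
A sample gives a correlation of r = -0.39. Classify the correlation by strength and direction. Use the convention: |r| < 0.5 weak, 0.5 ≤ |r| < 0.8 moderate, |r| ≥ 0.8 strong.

r = -0.39 < 0 so the relationship is negative.
|r| = 0.39, which falls in the weak range.

weak negative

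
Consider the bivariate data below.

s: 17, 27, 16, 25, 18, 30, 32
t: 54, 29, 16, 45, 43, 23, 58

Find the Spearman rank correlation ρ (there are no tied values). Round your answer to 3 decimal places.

Rank s: 2, 5, 1, 4, 3, 6, 7
Rank t: 6, 3, 1, 5, 4, 2, 7
d = rank(s) − rank(t): -4, 2, 0, -1, -1, 4, 0; Σd² = 38
ρ = 1 − 6Σd² / [n(n²−1)] = 1 − 6×38 / (7×48) = 1 − 228/336 ≈ 0.321

0.321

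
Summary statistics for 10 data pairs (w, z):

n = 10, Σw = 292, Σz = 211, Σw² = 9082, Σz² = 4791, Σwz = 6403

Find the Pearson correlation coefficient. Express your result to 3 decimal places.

r = (nΣwz − ΣwΣz) / √[(nΣw² − (Σw)²)(nΣz² − (Σz)²)]
Numerator: 10×6403 − 292×211 = 2418
Denominator: √[(90820 − 85264)(47910 − 44521)] = √[5556 × 3389] = 4339.2723
r = 2418 / 4339.2723 ≈ 0.557

0.557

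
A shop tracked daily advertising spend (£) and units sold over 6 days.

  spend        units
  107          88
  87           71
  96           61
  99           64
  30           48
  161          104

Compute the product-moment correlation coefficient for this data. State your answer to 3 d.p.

0.903

n = 6, Σx = 580, Σy = 436, Σx² = 64856, Σy² = 33722, Σxy = 45969
nΣxy − ΣxΣy = 275814 − 252880 = 22934
nΣx² − (Σx)² = 389136 − 336400 = 52736; nΣy² − (Σy)² = 202332 − 190096 = 12236
r = 22934 / √(52736 × 12236) = 22934 / 25402.3167 ≈ 0.903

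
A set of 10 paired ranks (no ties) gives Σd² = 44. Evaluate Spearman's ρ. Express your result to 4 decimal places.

0.7333

ρ = 1 − 6Σd² / [n(n²−1)] = 1 − 6×44 / (10×99)
  = 1 − 264/990 = 1 − 0.26667 ≈ 0.7333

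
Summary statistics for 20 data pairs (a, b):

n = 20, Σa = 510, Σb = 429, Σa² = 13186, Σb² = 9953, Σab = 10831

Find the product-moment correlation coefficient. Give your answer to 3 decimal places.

-0.294

r = (nΣab − ΣaΣb) / √[(nΣa² − (Σa)²)(nΣb² − (Σb)²)]
Numerator: 20×10831 − 510×429 = -2170
Denominator: √[(263720 − 260100)(199060 − 184041)] = √[3620 × 15019] = 7373.5188
r = -2170 / 7373.5188 ≈ -0.294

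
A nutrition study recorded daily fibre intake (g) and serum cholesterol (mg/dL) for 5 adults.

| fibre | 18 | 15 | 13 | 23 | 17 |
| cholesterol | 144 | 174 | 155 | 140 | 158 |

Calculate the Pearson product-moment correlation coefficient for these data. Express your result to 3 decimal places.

n = 5, Σx = 86, Σy = 771, Σx² = 1536, Σy² = 119601, Σxy = 13123
nΣxy − ΣxΣy = 65615 − 66306 = -691
nΣx² − (Σx)² = 7680 − 7396 = 284; nΣy² − (Σy)² = 598005 − 594441 = 3564
r = -691 / √(284 × 3564) = -691 / 1006.0696 ≈ -0.687

-0.687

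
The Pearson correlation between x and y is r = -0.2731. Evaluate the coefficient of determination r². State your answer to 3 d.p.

r² = (-0.2731)² = 0.075

0.075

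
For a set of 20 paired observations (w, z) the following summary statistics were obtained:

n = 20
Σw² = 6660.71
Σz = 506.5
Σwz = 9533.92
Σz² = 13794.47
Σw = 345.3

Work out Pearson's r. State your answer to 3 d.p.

r = (nΣwz − ΣwΣz) / √[(nΣw² − (Σw)²)(nΣz² − (Σz)²)]
Numerator: 20×9533.92 − 345.3×506.5 = 15783.95
Denominator: √[(133214.2 − 119232.09)(275889.4 − 256542.25)] = √[13982.11 × 19347.15] = 16447.3092
r = 15783.95 / 16447.3092 ≈ 0.960

0.960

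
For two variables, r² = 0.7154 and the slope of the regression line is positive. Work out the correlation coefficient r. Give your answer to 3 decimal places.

0.846

|r| = √0.7154 = 0.846
The association is positive, so r = 0.846.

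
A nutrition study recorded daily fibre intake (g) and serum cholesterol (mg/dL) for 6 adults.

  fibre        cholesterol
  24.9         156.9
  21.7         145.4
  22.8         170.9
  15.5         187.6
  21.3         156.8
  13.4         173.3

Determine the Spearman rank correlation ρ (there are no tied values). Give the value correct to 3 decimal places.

Rank fibre: 6, 4, 5, 2, 3, 1
Rank cholesterol: 3, 1, 4, 6, 2, 5
d = rank(fibre) − rank(cholesterol): 3, 3, 1, -4, 1, -4; Σd² = 52
ρ = 1 − 6Σd² / [n(n²−1)] = 1 − 6×52 / (6×35) = 1 − 312/210 ≈ -0.486

-0.486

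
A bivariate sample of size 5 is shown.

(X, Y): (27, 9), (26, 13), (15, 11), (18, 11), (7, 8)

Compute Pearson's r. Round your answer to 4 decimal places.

0.5090

n = 5, ΣX = 93, ΣY = 52, ΣX² = 2003, ΣY² = 556, ΣXY = 1000
nΣXY − ΣXΣY = 5000 − 4836 = 164
nΣX² − (ΣX)² = 10015 − 8649 = 1366; nΣY² − (ΣY)² = 2780 − 2704 = 76
r = 164 / √(1366 × 76) = 164 / 322.2049 ≈ 0.5090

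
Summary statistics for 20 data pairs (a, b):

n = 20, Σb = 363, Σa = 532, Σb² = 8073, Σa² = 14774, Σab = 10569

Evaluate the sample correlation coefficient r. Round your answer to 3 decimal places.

0.950

r = (nΣab − ΣaΣb) / √[(nΣa² − (Σa)²)(nΣb² − (Σb)²)]
Numerator: 20×10569 − 532×363 = 18264
Denominator: √[(295480 − 283024)(161460 − 131769)] = √[12456 × 29691] = 19230.9931
r = 18264 / 19230.9931 ≈ 0.950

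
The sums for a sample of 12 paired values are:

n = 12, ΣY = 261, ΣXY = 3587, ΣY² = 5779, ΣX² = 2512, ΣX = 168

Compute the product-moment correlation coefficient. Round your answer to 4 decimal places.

r = (nΣXY − ΣXΣY) / √[(nΣX² − (ΣX)²)(nΣY² − (ΣY)²)]
Numerator: 12×3587 − 168×261 = -804
Denominator: √[(30144 − 28224)(69348 − 68121)] = √[1920 × 1227] = 1534.8746
r = -804 / 1534.8746 ≈ -0.5238

-0.5238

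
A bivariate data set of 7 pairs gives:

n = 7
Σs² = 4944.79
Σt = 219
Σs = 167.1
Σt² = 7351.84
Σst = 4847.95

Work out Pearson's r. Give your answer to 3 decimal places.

-0.549

r = (nΣst − ΣsΣt) / √[(nΣs² − (Σs)²)(nΣt² − (Σt)²)]
Numerator: 7×4847.95 − 167.1×219 = -2659.25
Denominator: √[(34613.53 − 27922.41)(51462.88 − 47961)] = √[6691.12 × 3501.88] = 4840.6094
r = -2659.25 / 4840.6094 ≈ -0.549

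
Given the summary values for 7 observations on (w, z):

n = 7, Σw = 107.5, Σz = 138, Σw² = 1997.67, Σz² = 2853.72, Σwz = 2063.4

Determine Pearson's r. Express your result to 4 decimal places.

r = (nΣwz − ΣwΣz) / √[(nΣw² − (Σw)²)(nΣz² − (Σz)²)]
Numerator: 7×2063.4 − 107.5×138 = -391.2
Denominator: √[(13983.69 − 11556.25)(19976.04 − 19044)] = √[2427.44 × 932.04] = 1504.1513
r = -391.2 / 1504.1513 ≈ -0.2601

-0.2601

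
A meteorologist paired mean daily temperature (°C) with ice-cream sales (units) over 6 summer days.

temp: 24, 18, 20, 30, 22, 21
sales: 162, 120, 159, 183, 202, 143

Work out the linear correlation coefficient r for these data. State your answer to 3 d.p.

n = 6, Σx = 135, Σy = 969, Σx² = 3125, Σy² = 160667, Σxy = 22165
nΣxy − ΣxΣy = 132990 − 130815 = 2175
nΣx² − (Σx)² = 18750 − 18225 = 525; nΣy² − (Σy)² = 964002 − 938961 = 25041
r = 2175 / √(525 × 25041) = 2175 / 3625.8137 ≈ 0.600

0.600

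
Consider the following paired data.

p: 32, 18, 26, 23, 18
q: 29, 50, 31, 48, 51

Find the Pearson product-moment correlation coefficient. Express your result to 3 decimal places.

-0.916

n = 5, Σp = 117, Σq = 209, Σp² = 2877, Σq² = 9207, Σpq = 4656
nΣpq − ΣpΣq = 23280 − 24453 = -1173
nΣp² − (Σp)² = 14385 − 13689 = 696; nΣq² − (Σq)² = 46035 − 43681 = 2354
r = -1173 / √(696 × 2354) = -1173 / 1279.9937 ≈ -0.916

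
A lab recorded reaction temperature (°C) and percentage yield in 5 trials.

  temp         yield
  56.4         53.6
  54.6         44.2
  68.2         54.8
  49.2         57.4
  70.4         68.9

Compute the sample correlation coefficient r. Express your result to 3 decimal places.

n = 5, Σx = 298.8, Σy = 278.9, Σx² = 18190.16, Σy² = 15871.61, Σxy = 16848.36
nΣxy − ΣxΣy = 84241.8 − 83335.32 = 906.48
nΣx² − (Σx)² = 90950.8 − 89281.44 = 1669.36; nΣy² − (Σy)² = 79358.05 − 77785.21 = 1572.84
r = 906.48 / √(1669.36 × 1572.84) = 906.48 / 1620.3815 ≈ 0.559

0.559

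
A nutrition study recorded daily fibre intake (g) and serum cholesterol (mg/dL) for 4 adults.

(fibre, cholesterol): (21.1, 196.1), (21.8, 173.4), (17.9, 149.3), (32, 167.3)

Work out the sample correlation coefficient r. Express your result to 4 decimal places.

0.0745

n = 4, Σx = 92.8, Σy = 686.1, Σx² = 2264.86, Σy² = 118802.55, Σxy = 15943.9
nΣxy − ΣxΣy = 63775.6 − 63670.08 = 105.52
nΣx² − (Σx)² = 9059.44 − 8611.84 = 447.6; nΣy² − (Σy)² = 475210.2 − 470733.21 = 4476.99
r = 105.52 / √(447.6 × 4476.99) = 105.52 / 1415.5920 ≈ 0.0745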